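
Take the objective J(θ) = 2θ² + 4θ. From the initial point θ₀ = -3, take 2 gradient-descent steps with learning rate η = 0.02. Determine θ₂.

J′(θ) = 4θ + 4
θ₁ = -3 − 0.02·(-8) = -2.84
θ₂ = -2.84 − 0.02·(-7.36) = -2.6928

-2.6928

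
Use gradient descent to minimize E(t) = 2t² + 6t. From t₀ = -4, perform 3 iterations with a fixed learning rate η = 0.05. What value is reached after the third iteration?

E′(t) = 4t + 6
Step 1: E′(-4) = -10; t₁ = -4 − 0.05·(-10) = -3.5
Step 2: E′(-3.5) = -8; t₂ = -3.5 − 0.05·(-8) = -3.1
Step 3: E′(-3.1) = -6.4; t₃ = -3.1 − 0.05·(-6.4) = -2.78

-2.78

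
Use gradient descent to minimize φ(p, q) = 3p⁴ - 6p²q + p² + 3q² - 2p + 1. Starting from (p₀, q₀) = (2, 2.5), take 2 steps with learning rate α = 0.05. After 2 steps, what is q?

2.068

∇φ = (12p³ - 12pq + 2p - 2, -6p² + 6q)
(p₁, q₁) = (2, 2.5) − 0.05·(38, -9) = (0.1, 2.95)
(p₂, q₂) = (0.1, 2.95) − 0.05·(-5.328, 17.64) = (0.3664, 2.068)
q = 2.068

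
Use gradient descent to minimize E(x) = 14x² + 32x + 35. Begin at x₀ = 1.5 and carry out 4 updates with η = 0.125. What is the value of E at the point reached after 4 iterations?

149225.873046875

E′(x) = 28x + 32
x₁ = 1.5 − 0.125·74 = -7.75
x₂ = -7.75 − 0.125·(-185) = 15.375
x₃ = 15.375 − 0.125·462.5 = -42.4375
x₄ = -42.4375 − 0.125·(-1156.25) = 102.09375
E(102.09375) = 149225.873046875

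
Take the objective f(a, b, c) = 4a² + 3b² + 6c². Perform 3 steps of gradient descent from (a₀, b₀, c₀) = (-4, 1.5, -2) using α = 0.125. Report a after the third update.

0

∇f = (8a, 6b, 12c)
Step 1: at (-4, 1.5, -2), ∇f = (-32, 9, -24) → (-4, 1.5, -2) − 0.125·(-32, 9, -24) = (0, 0.375, 1)
Step 2: at (0, 0.375, 1), ∇f = (0, 2.25, 12) → (0, 0.375, 1) − 0.125·(0, 2.25, 12) = (0, 0.09375, -0.5)
Step 3: at (0, 0.09375, -0.5), ∇f = (0, 0.5625, -6) → (0, 0.09375, -0.5) − 0.125·(0, 0.5625, -6) = (0, 0.0234375, 0.25)
a = 0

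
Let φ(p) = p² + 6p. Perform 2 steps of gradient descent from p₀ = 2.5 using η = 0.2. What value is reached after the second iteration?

-1.02

φ′(p) = 2p + 6
p₁ = 2.5 − 0.2·11 = 0.3
p₂ = 0.3 − 0.2·6.6 = -1.02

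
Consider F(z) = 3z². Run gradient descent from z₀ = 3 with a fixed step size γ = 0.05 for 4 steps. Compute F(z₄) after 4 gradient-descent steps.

F′(z) = 6z
Step 1: F′(3) = 18; z₁ = 3 − 0.05·18 = 2.1
Step 2: F′(2.1) = 12.6; z₂ = 2.1 − 0.05·12.6 = 1.47
Step 3: F′(1.47) = 8.82; z₃ = 1.47 − 0.05·8.82 = 1.029
Step 4: F′(1.029) = 6.174; z₄ = 1.029 − 0.05·6.174 = 0.7203
F(0.7203) = 1.55649627

1.55649627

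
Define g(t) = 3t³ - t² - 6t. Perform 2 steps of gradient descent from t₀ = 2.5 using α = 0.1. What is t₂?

-5.5205625

g′(t) = 9t² - 2t - 6
Step 1: g′(2.5) = 45.25; t₁ = 2.5 − 0.1·45.25 = -2.025
Step 2: g′(-2.025) = 34.955625; t₂ = -2.025 − 0.1·34.955625 = -5.5205625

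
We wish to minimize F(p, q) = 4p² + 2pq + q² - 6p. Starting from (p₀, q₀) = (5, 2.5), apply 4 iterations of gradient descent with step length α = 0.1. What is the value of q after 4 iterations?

∇F = (8p + 2q - 6, 2p + 2q)
Step 1: at (5, 2.5), ∇F = (39, 15) → (5, 2.5) − 0.1·(39, 15) = (1.1, 1)
Step 2: at (1.1, 1), ∇F = (4.8, 4.2) → (1.1, 1) − 0.1·(4.8, 4.2) = (0.62, 0.58)
Step 3: at (0.62, 0.58), ∇F = (0.12, 2.4) → (0.62, 0.58) − 0.1·(0.12, 2.4) = (0.608, 0.34)
Step 4: at (0.608, 0.34), ∇F = (-0.456, 1.896) → (0.608, 0.34) − 0.1·(-0.456, 1.896) = (0.6536, 0.1504)
q = 0.1504

0.1504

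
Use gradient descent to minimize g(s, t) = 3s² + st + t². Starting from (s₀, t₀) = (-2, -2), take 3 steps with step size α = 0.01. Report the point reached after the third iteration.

(-1.606434, -1.827658)

∇g = (6s + t, s + 2t)
Step 1: at (-2, -2), ∇g = (-14, -6) → (-2, -2) − 0.01·(-14, -6) = (-1.86, -1.94)
Step 2: at (-1.86, -1.94), ∇g = (-13.1, -5.74) → (-1.86, -1.94) − 0.01·(-13.1, -5.74) = (-1.729, -1.8826)
Step 3: at (-1.729, -1.8826), ∇g = (-12.2566, -5.4942) → (-1.729, -1.8826) − 0.01·(-12.2566, -5.4942) = (-1.606434, -1.827658)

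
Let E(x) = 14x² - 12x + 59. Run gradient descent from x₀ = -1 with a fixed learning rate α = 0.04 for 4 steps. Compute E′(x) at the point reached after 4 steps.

E′(x) = 28x - 12
x₁ = -1 − 0.04·(-40) = 0.6
x₂ = 0.6 − 0.04·4.8 = 0.408
x₃ = 0.408 − 0.04·(-0.576) = 0.43104
x₄ = 0.43104 − 0.04·0.06912 = 0.4282752
E′(x) at (0.4282752) = -0.0082944

-0.0082944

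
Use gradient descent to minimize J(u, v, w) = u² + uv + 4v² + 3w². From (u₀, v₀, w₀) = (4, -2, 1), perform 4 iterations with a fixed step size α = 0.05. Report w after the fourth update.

∇J = (2u + v, u + 8v, 6w)
Step 1: at (4, -2, 1), ∇J = (6, -12, 6) → (4, -2, 1) − 0.05·(6, -12, 6) = (3.7, -1.4, 0.7)
Step 2: at (3.7, -1.4, 0.7), ∇J = (6, -7.5, 4.2) → (3.7, -1.4, 0.7) − 0.05·(6, -7.5, 4.2) = (3.4, -1.025, 0.49)
Step 3: at (3.4, -1.025, 0.49), ∇J = (5.775, -4.8, 2.94) → (3.4, -1.025, 0.49) − 0.05·(5.775, -4.8, 2.94) = (3.11125, -0.785, 0.343)
Step 4: at (3.11125, -0.785, 0.343), ∇J = (5.4375, -3.16875, 2.058) → (3.11125, -0.785, 0.343) − 0.05·(5.4375, -3.16875, 2.058) = (2.839375, -0.6265625, 0.2401)
w = 0.2401

0.2401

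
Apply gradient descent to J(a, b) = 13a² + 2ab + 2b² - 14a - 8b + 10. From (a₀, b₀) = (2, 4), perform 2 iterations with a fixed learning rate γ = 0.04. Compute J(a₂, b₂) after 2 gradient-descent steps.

4.1248

∇J = (26a + 2b - 14, 2a + 4b - 8)
Step 1: at (2, 4), ∇J = (46, 12) → (2, 4) − 0.04·(46, 12) = (0.16, 3.52)
Step 2: at (0.16, 3.52), ∇J = (-2.8, 6.4) → (0.16, 3.52) − 0.04·(-2.8, 6.4) = (0.272, 3.264)
J(0.272, 3.264) = 4.1248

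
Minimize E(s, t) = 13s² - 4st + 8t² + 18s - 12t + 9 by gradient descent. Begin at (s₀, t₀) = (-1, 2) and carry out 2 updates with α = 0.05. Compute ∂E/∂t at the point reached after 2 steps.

2.24

∇E = (26s - 4t + 18, -4s + 16t - 12)
Step 1: at (-1, 2), ∇E = (-16, 24) → (-1, 2) − 0.05·(-16, 24) = (-0.2, 0.8)
Step 2: at (-0.2, 0.8), ∇E = (9.6, 1.6) → (-0.2, 0.8) − 0.05·(9.6, 1.6) = (-0.68, 0.72)
∂E/∂t at (-0.68, 0.72) = 2.24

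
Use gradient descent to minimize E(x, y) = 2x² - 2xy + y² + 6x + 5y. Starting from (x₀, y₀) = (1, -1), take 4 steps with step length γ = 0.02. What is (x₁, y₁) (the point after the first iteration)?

∇E = (4x - 2y + 6, -2x + 2y + 5)
(x₁, y₁) = (1, -1) − 0.02·(12, 1) = (0.76, -1.02)

(0.76, -1.02)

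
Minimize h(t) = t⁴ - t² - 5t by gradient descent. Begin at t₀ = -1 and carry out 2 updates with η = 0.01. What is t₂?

-0.86642572

h′(t) = 4t³ - 2t - 5
Step 1: h′(-1) = -7; t₁ = -1 − 0.01·(-7) = -0.93
Step 2: h′(-0.93) = -6.357428; t₂ = -0.93 − 0.01·(-6.357428) = -0.86642572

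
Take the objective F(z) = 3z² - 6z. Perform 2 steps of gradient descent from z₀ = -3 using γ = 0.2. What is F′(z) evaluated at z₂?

F′(z) = 6z - 6
z₁ = -3 − 0.2·(-24) = 1.8
z₂ = 1.8 − 0.2·4.8 = 0.84
F′(z) at (0.84) = -0.96

-0.96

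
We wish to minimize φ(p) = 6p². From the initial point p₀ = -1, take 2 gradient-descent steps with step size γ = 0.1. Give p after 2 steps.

φ′(p) = 12p
p₁ = -1 − 0.1·(-12) = 0.2
p₂ = 0.2 − 0.1·2.4 = -0.04

-0.04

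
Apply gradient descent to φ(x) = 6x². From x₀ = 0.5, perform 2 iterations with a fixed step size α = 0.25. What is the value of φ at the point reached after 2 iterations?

24

φ′(x) = 12x
Step 1: φ′(0.5) = 6; x₁ = 0.5 − 0.25·6 = -1
Step 2: φ′(-1) = -12; x₂ = -1 − 0.25·(-12) = 2
φ(2) = 24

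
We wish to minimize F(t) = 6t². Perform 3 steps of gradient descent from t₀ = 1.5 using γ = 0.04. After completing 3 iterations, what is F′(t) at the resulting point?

2.530944

F′(t) = 12t
t₁ = 1.5 − 0.04·18 = 0.78
t₂ = 0.78 − 0.04·9.36 = 0.4056
t₃ = 0.4056 − 0.04·4.8672 = 0.210912
F′(t) at (0.210912) = 2.530944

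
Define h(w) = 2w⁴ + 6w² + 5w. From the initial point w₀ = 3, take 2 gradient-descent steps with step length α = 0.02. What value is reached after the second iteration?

-0.15834496

h′(w) = 8w³ + 12w + 5
w₁ = 3 − 0.02·257 = -2.14
w₂ = -2.14 − 0.02·(-99.082752) = -0.15834496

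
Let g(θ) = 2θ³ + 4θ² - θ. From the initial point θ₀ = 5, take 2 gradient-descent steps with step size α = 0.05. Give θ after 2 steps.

g′(θ) = 6θ² + 8θ - 1
Step 1: g′(5) = 189; θ₁ = 5 − 0.05·189 = -4.45
Step 2: g′(-4.45) = 82.215; θ₂ = -4.45 − 0.05·82.215 = -8.56075

-8.56075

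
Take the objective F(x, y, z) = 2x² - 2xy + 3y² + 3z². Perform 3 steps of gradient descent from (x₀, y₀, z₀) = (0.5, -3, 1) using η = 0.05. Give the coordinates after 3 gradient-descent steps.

∇F = (4x - 2y, -2x + 6y, 6z)
(x₁, y₁, z₁) = (0.5, -3, 1) − 0.05·(8, -19, 6) = (0.1, -2.05, 0.7)
(x₂, y₂, z₂) = (0.1, -2.05, 0.7) − 0.05·(4.5, -12.5, 4.2) = (-0.125, -1.425, 0.49)
(x₃, y₃, z₃) = (-0.125, -1.425, 0.49) − 0.05·(2.35, -8.3, 2.94) = (-0.2425, -1.01, 0.343)

(-0.2425, -1.01, 0.343)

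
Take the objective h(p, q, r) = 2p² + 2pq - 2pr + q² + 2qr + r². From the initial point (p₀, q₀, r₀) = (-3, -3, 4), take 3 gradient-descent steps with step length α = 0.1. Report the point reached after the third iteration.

∇h = (4p + 2q - 2r, 2p + 2q + 2r, -2p + 2q + 2r)
(p₁, q₁, r₁) = (-3, -3, 4) − 0.1·(-26, -4, 8) = (-0.4, -2.6, 3.2)
(p₂, q₂, r₂) = (-0.4, -2.6, 3.2) − 0.1·(-13.2, 0.4, 2) = (0.92, -2.64, 3)
(p₃, q₃, r₃) = (0.92, -2.64, 3) − 0.1·(-7.6, 2.56, -1.12) = (1.68, -2.896, 3.112)

(1.68, -2.896, 3.112)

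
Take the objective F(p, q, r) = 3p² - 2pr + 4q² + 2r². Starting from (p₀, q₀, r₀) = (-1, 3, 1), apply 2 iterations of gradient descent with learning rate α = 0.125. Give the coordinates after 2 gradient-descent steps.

∇F = (6p - 2r, 8q, -2p + 4r)
(p₁, q₁, r₁) = (-1, 3, 1) − 0.125·(-8, 24, 6) = (0, 0, 0.25)
(p₂, q₂, r₂) = (0, 0, 0.25) − 0.125·(-0.5, 0, 1) = (0.0625, 0, 0.125)

(0.0625, 0, 0.125)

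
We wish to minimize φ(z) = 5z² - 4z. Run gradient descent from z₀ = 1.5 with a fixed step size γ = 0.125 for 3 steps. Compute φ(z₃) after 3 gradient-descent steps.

-0.79852294921875

φ′(z) = 10z - 4
z₁ = 1.5 − 0.125·11 = 0.125
z₂ = 0.125 − 0.125·(-2.75) = 0.46875
z₃ = 0.46875 − 0.125·0.6875 = 0.3828125
φ(0.3828125) = -0.79852294921875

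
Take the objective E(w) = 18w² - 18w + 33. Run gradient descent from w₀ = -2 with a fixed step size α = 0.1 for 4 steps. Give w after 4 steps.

-113.744

E′(w) = 36w - 18
Step 1: E′(-2) = -90; w₁ = -2 − 0.1·(-90) = 7
Step 2: E′(7) = 234; w₂ = 7 − 0.1·234 = -16.4
Step 3: E′(-16.4) = -608.4; w₃ = -16.4 − 0.1·(-608.4) = 44.44
Step 4: E′(44.44) = 1581.84; w₄ = 44.44 − 0.1·1581.84 = -113.744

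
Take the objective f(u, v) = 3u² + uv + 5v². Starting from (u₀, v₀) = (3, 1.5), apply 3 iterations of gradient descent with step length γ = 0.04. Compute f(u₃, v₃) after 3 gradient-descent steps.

∇f = (6u + v, u + 10v)
(u₁, v₁) = (3, 1.5) − 0.04·(19.5, 18) = (2.22, 0.78)
(u₂, v₂) = (2.22, 0.78) − 0.04·(14.1, 10.02) = (1.656, 0.3792)
(u₃, v₃) = (1.656, 0.3792) − 0.04·(10.3152, 5.448) = (1.243392, 0.16128)
f(1.243392, 0.16128) = 4.968661450752

4.968661450752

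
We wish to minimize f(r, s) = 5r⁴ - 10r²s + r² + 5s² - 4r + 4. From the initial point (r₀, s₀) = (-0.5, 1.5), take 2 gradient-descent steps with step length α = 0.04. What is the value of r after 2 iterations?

-0.8064

∇f = (20r³ - 20rs + 2r - 4, -10r² + 10s)
(r₁, s₁) = (-0.5, 1.5) − 0.04·(7.5, 12.5) = (-0.8, 1)
(r₂, s₂) = (-0.8, 1) − 0.04·(0.16, 3.6) = (-0.8064, 0.856)
r = -0.8064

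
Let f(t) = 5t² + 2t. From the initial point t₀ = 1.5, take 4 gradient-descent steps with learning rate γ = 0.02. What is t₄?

f′(t) = 10t + 2
Step 1: f′(1.5) = 17; t₁ = 1.5 − 0.02·17 = 1.16
Step 2: f′(1.16) = 13.6; t₂ = 1.16 − 0.02·13.6 = 0.888
Step 3: f′(0.888) = 10.88; t₃ = 0.888 − 0.02·10.88 = 0.6704
Step 4: f′(0.6704) = 8.704; t₄ = 0.6704 − 0.02·8.704 = 0.49632

0.49632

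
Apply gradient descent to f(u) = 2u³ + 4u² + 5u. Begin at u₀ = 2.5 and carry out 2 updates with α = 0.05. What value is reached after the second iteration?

-0.7421875

f′(u) = 6u² + 8u + 5
u₁ = 2.5 − 0.05·62.5 = -0.625
u₂ = -0.625 − 0.05·2.34375 = -0.7421875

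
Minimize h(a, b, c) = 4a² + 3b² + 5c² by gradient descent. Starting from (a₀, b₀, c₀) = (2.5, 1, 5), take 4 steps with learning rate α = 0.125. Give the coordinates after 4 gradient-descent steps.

∇h = (8a, 6b, 10c)
(a₁, b₁, c₁) = (2.5, 1, 5) − 0.125·(20, 6, 50) = (0, 0.25, -1.25)
(a₂, b₂, c₂) = (0, 0.25, -1.25) − 0.125·(0, 1.5, -12.5) = (0, 0.0625, 0.3125)
(a₃, b₃, c₃) = (0, 0.0625, 0.3125) − 0.125·(0, 0.375, 3.125) = (0, 0.015625, -0.078125)
(a₄, b₄, c₄) = (0, 0.015625, -0.078125) − 0.125·(0, 0.09375, -0.78125) = (0, 0.00390625, 0.01953125)

(0, 0.00390625, 0.01953125)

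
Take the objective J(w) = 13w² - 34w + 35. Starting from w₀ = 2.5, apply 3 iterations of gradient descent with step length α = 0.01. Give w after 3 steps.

J′(w) = 26w - 34
w₁ = 2.5 − 0.01·31 = 2.19
w₂ = 2.19 − 0.01·22.94 = 1.9606
w₃ = 1.9606 − 0.01·16.9756 = 1.790844

1.790844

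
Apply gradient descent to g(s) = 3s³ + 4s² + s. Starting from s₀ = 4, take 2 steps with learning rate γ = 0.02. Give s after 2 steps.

g′(s) = 9s² + 8s + 1
s₁ = 4 − 0.02·177 = 0.46
s₂ = 0.46 − 0.02·6.5844 = 0.328312

0.328312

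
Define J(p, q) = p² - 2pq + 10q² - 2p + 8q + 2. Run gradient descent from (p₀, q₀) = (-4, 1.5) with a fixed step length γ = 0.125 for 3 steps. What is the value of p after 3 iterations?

-0.5

∇J = (2p - 2q - 2, -2p + 20q + 8)
(p₁, q₁) = (-4, 1.5) − 0.125·(-13, 46) = (-2.375, -4.25)
(p₂, q₂) = (-2.375, -4.25) − 0.125·(1.75, -72.25) = (-2.59375, 4.78125)
(p₃, q₃) = (-2.59375, 4.78125) − 0.125·(-16.75, 108.8125) = (-0.5, -8.8203125)
p = -0.5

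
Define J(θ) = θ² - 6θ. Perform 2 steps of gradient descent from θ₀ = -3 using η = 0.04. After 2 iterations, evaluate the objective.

16.79014656

J′(θ) = 2θ - 6
Step 1: J′(-3) = -12; θ₁ = -3 − 0.04·(-12) = -2.52
Step 2: J′(-2.52) = -11.04; θ₂ = -2.52 − 0.04·(-11.04) = -2.0784
J(-2.0784) = 16.79014656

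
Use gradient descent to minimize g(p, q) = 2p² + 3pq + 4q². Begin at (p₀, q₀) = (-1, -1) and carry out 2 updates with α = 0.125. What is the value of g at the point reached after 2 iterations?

0.062744140625

∇g = (4p + 3q, 3p + 8q)
Step 1: at (-1, -1), ∇g = (-7, -11) → (-1, -1) − 0.125·(-7, -11) = (-0.125, 0.375)
Step 2: at (-0.125, 0.375), ∇g = (0.625, 2.625) → (-0.125, 0.375) − 0.125·(0.625, 2.625) = (-0.203125, 0.046875)
g(-0.203125, 0.046875) = 0.062744140625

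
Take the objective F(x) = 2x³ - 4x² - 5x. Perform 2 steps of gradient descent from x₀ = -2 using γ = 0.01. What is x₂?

-2.81935

F′(x) = 6x² - 8x - 5
Step 1: F′(-2) = 35; x₁ = -2 − 0.01·35 = -2.35
Step 2: F′(-2.35) = 46.935; x₂ = -2.35 − 0.01·46.935 = -2.81935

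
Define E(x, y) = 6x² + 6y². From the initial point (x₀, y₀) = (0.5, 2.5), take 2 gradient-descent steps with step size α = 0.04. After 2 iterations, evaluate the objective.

∇E = (12x, 12y)
Step 1: at (0.5, 2.5), ∇E = (6, 30) → (0.5, 2.5) − 0.04·(6, 30) = (0.26, 1.3)
Step 2: at (0.26, 1.3), ∇E = (3.12, 15.6) → (0.26, 1.3) − 0.04·(3.12, 15.6) = (0.1352, 0.676)
E(0.1352, 0.676) = 2.85153024

2.85153024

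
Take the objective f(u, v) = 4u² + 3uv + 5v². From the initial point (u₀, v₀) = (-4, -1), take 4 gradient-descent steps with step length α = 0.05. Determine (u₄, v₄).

∇f = (8u + 3v, 3u + 10v)
Step 1: at (-4, -1), ∇f = (-35, -22) → (-4, -1) − 0.05·(-35, -22) = (-2.25, 0.1)
Step 2: at (-2.25, 0.1), ∇f = (-17.7, -5.75) → (-2.25, 0.1) − 0.05·(-17.7, -5.75) = (-1.365, 0.3875)
Step 3: at (-1.365, 0.3875), ∇f = (-9.7575, -0.22) → (-1.365, 0.3875) − 0.05·(-9.7575, -0.22) = (-0.877125, 0.3985)
Step 4: at (-0.877125, 0.3985), ∇f = (-5.8215, 1.353625) → (-0.877125, 0.3985) − 0.05·(-5.8215, 1.353625) = (-0.58605, 0.33081875)

(-0.58605, 0.33081875)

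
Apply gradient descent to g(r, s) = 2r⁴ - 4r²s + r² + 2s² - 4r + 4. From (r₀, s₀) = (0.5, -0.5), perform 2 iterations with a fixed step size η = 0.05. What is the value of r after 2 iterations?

0.53

∇g = (8r³ - 8rs + 2r - 4, -4r² + 4s)
(r₁, s₁) = (0.5, -0.5) − 0.05·(0, -3) = (0.5, -0.35)
(r₂, s₂) = (0.5, -0.35) − 0.05·(-0.6, -2.4) = (0.53, -0.23)
r = 0.53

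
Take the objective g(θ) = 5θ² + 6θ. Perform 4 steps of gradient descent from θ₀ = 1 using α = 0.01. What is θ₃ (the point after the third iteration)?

0.5664

g′(θ) = 10θ + 6
Step 1: g′(1) = 16; θ₁ = 1 − 0.01·16 = 0.84
Step 2: g′(0.84) = 14.4; θ₂ = 0.84 − 0.01·14.4 = 0.696
Step 3: g′(0.696) = 12.96; θ₃ = 0.696 − 0.01·12.96 = 0.5664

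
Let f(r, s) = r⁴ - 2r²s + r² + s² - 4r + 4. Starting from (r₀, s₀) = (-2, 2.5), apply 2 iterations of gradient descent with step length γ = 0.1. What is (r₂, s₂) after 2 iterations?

∇f = (4r³ - 4rs + 2r - 4, -2r² + 2s)
(r₁, s₁) = (-2, 2.5) − 0.1·(-20, -3) = (0, 2.8)
(r₂, s₂) = (0, 2.8) − 0.1·(-4, 5.6) = (0.4, 2.24)

(0.4, 2.24)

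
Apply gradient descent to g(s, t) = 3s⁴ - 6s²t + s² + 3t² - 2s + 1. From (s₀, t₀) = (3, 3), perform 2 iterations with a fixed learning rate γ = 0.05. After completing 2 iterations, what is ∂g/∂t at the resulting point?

∇g = (12s³ - 12st + 2s - 2, -6s² + 6t)
Step 1: at (3, 3), ∇g = (220, -36) → (3, 3) − 0.05·(220, -36) = (-8, 4.8)
Step 2: at (-8, 4.8), ∇g = (-5701.2, -355.2) → (-8, 4.8) − 0.05·(-5701.2, -355.2) = (277.06, 22.56)
∂g/∂t at (277.06, 22.56) = -460438.1016

-460438.1016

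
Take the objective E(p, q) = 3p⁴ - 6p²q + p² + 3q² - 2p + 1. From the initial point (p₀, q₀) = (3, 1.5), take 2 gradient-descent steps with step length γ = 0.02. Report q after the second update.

2.850048

∇E = (12p³ - 12pq + 2p - 2, -6p² + 6q)
Step 1: at (3, 1.5), ∇E = (274, -45) → (3, 1.5) − 0.02·(274, -45) = (-2.48, 2.4)
Step 2: at (-2.48, 2.4), ∇E = (-118.571904, -22.5024) → (-2.48, 2.4) − 0.02·(-118.571904, -22.5024) = (-0.10856192, 2.850048)
q = 2.850048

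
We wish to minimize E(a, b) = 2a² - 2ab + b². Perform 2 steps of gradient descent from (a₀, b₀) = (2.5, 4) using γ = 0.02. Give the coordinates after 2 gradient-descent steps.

(2.4208, 3.8808)

∇E = (4a - 2b, -2a + 2b)
(a₁, b₁) = (2.5, 4) − 0.02·(2, 3) = (2.46, 3.94)
(a₂, b₂) = (2.46, 3.94) − 0.02·(1.96, 2.96) = (2.4208, 3.8808)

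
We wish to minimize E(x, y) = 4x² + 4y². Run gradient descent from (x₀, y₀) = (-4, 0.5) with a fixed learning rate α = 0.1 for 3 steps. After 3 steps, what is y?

∇E = (8x, 8y)
(x₁, y₁) = (-4, 0.5) − 0.1·(-32, 4) = (-0.8, 0.1)
(x₂, y₂) = (-0.8, 0.1) − 0.1·(-6.4, 0.8) = (-0.16, 0.02)
(x₃, y₃) = (-0.16, 0.02) − 0.1·(-1.28, 0.16) = (-0.032, 0.004)
y = 0.004

0.004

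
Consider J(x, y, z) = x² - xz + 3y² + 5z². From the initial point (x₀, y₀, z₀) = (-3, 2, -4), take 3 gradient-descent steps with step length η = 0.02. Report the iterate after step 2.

∇J = (2x - z, 6y, -x + 10z)
(x₁, y₁, z₁) = (-3, 2, -4) − 0.02·(-2, 12, -37) = (-2.96, 1.76, -3.26)
(x₂, y₂, z₂) = (-2.96, 1.76, -3.26) − 0.02·(-2.66, 10.56, -29.64) = (-2.9068, 1.5488, -2.6672)

(-2.9068, 1.5488, -2.6672)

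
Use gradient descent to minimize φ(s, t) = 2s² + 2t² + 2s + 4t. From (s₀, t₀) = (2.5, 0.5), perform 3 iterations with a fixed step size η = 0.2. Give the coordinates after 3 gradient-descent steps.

(-0.476, -0.988)

∇φ = (4s + 2, 4t + 4)
Step 1: at (2.5, 0.5), ∇φ = (12, 6) → (2.5, 0.5) − 0.2·(12, 6) = (0.1, -0.7)
Step 2: at (0.1, -0.7), ∇φ = (2.4, 1.2) → (0.1, -0.7) − 0.2·(2.4, 1.2) = (-0.38, -0.94)
Step 3: at (-0.38, -0.94), ∇φ = (0.48, 0.24) → (-0.38, -0.94) − 0.2·(0.48, 0.24) = (-0.476, -0.988)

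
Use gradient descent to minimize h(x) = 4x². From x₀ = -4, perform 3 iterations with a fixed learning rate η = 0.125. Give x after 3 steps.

h′(x) = 8x
Step 1: h′(-4) = -32; x₁ = -4 − 0.125·(-32) = 0
Step 2: h′(0) = 0; x₂ = 0 − 0.125·0 = 0
Step 3: h′(0) = 0; x₃ = 0 − 0.125·0 = 0

0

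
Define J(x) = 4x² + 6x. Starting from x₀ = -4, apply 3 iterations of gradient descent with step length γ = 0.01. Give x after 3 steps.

J′(x) = 8x + 6
x₁ = -4 − 0.01·(-26) = -3.74
x₂ = -3.74 − 0.01·(-23.92) = -3.5008
x₃ = -3.5008 − 0.01·(-22.0064) = -3.280736

-3.280736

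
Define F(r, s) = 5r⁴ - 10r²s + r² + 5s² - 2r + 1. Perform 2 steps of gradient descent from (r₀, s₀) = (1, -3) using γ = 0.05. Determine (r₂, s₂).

(27.4, 4)

∇F = (20r³ - 20rs + 2r - 2, -10r² + 10s)
(r₁, s₁) = (1, -3) − 0.05·(80, -40) = (-3, -1)
(r₂, s₂) = (-3, -1) − 0.05·(-608, -100) = (27.4, 4)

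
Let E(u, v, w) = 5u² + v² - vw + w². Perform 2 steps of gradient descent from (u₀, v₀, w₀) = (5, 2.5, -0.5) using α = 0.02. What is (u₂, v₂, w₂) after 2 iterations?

(3.2, 2.2858, -0.365)

∇E = (10u, 2v - w, -v + 2w)
Step 1: at (5, 2.5, -0.5), ∇E = (50, 5.5, -3.5) → (5, 2.5, -0.5) − 0.02·(50, 5.5, -3.5) = (4, 2.39, -0.43)
Step 2: at (4, 2.39, -0.43), ∇E = (40, 5.21, -3.25) → (4, 2.39, -0.43) − 0.02·(40, 5.21, -3.25) = (3.2, 2.2858, -0.365)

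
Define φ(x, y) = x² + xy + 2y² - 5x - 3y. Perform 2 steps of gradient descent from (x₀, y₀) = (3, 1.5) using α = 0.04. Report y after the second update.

∇φ = (2x + y - 5, x + 4y - 3)
Step 1: at (3, 1.5), ∇φ = (2.5, 6) → (3, 1.5) − 0.04·(2.5, 6) = (2.9, 1.26)
Step 2: at (2.9, 1.26), ∇φ = (2.06, 4.94) → (2.9, 1.26) − 0.04·(2.06, 4.94) = (2.8176, 1.0624)
y = 1.0624

1.0624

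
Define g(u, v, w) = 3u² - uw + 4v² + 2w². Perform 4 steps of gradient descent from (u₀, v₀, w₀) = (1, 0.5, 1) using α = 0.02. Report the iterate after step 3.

(0.73116, 0.296352, 0.828392)

∇g = (6u - w, 8v, -u + 4w)
(u₁, v₁, w₁) = (1, 0.5, 1) − 0.02·(5, 4, 3) = (0.9, 0.42, 0.94)
(u₂, v₂, w₂) = (0.9, 0.42, 0.94) − 0.02·(4.46, 3.36, 2.86) = (0.8108, 0.3528, 0.8828)
(u₃, v₃, w₃) = (0.8108, 0.3528, 0.8828) − 0.02·(3.982, 2.8224, 2.7204) = (0.73116, 0.296352, 0.828392)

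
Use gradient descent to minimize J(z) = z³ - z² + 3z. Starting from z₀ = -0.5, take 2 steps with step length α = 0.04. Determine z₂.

-0.922332

J′(z) = 3z² - 2z + 3
z₁ = -0.5 − 0.04·4.75 = -0.69
z₂ = -0.69 − 0.04·5.8083 = -0.922332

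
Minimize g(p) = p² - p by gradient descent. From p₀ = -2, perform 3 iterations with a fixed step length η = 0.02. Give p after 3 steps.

-1.71184

g′(p) = 2p - 1
p₁ = -2 − 0.02·(-5) = -1.9
p₂ = -1.9 − 0.02·(-4.8) = -1.804
p₃ = -1.804 − 0.02·(-4.608) = -1.71184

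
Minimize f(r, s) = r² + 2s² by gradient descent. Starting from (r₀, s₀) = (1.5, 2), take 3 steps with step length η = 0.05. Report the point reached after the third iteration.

(1.0935, 1.024)

∇f = (2r, 4s)
(r₁, s₁) = (1.5, 2) − 0.05·(3, 8) = (1.35, 1.6)
(r₂, s₂) = (1.35, 1.6) − 0.05·(2.7, 6.4) = (1.215, 1.28)
(r₃, s₃) = (1.215, 1.28) − 0.05·(2.43, 5.12) = (1.0935, 1.024)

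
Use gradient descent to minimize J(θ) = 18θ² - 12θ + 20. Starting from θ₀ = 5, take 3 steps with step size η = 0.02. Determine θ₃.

J′(θ) = 36θ - 12
Step 1: J′(5) = 168; θ₁ = 5 − 0.02·168 = 1.64
Step 2: J′(1.64) = 47.04; θ₂ = 1.64 − 0.02·47.04 = 0.6992
Step 3: J′(0.6992) = 13.1712; θ₃ = 0.6992 − 0.02·13.1712 = 0.435776

0.435776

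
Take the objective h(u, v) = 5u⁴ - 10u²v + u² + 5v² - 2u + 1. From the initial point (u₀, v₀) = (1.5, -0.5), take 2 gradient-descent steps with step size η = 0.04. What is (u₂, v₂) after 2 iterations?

∇h = (20u³ - 20uv + 2u - 2, -10u² + 10v)
Step 1: at (1.5, -0.5), ∇h = (83.5, -27.5) → (1.5, -0.5) − 0.04·(83.5, -27.5) = (-1.84, 0.6)
Step 2: at (-1.84, 0.6), ∇h = (-108.19008, -27.856) → (-1.84, 0.6) − 0.04·(-108.19008, -27.856) = (2.4876032, 1.71424)

(2.4876032, 1.71424)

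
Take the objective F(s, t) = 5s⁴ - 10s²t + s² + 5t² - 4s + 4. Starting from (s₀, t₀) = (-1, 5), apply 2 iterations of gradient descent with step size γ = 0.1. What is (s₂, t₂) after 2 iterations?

∇F = (20s³ - 20st + 2s - 4, -10s² + 10t)
Step 1: at (-1, 5), ∇F = (74, 40) → (-1, 5) − 0.1·(74, 40) = (-8.4, 1)
Step 2: at (-8.4, 1), ∇F = (-11706.88, -695.6) → (-8.4, 1) − 0.1·(-11706.88, -695.6) = (1162.288, 70.56)

(1162.288, 70.56)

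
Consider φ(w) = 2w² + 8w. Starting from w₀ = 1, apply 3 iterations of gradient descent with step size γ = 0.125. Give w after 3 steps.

φ′(w) = 4w + 8
Step 1: φ′(1) = 12; w₁ = 1 − 0.125·12 = -0.5
Step 2: φ′(-0.5) = 6; w₂ = -0.5 − 0.125·6 = -1.25
Step 3: φ′(-1.25) = 3; w₃ = -1.25 − 0.125·3 = -1.625

-1.625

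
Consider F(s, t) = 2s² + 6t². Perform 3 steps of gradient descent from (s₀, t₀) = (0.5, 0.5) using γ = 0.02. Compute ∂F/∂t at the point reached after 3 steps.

∇F = (4s, 12t)
Step 1: at (0.5, 0.5), ∇F = (2, 6) → (0.5, 0.5) − 0.02·(2, 6) = (0.46, 0.38)
Step 2: at (0.46, 0.38), ∇F = (1.84, 4.56) → (0.46, 0.38) − 0.02·(1.84, 4.56) = (0.4232, 0.2888)
Step 3: at (0.4232, 0.2888), ∇F = (1.6928, 3.4656) → (0.4232, 0.2888) − 0.02·(1.6928, 3.4656) = (0.389344, 0.219488)
∂F/∂t at (0.389344, 0.219488) = 2.633856

2.633856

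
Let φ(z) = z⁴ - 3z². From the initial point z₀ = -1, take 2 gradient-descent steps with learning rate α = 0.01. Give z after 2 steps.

-1.03875168

φ′(z) = 4z³ - 6z
Step 1: φ′(-1) = 2; z₁ = -1 − 0.01·2 = -1.02
Step 2: φ′(-1.02) = 1.875168; z₂ = -1.02 − 0.01·1.875168 = -1.03875168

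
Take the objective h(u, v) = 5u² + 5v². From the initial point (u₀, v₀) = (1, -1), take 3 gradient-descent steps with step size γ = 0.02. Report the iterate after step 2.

(0.64, -0.64)

∇h = (10u, 10v)
Step 1: at (1, -1), ∇h = (10, -10) → (1, -1) − 0.02·(10, -10) = (0.8, -0.8)
Step 2: at (0.8, -0.8), ∇h = (8, -8) → (0.8, -0.8) − 0.02·(8, -8) = (0.64, -0.64)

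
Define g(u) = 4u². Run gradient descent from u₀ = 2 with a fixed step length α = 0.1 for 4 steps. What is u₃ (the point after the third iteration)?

g′(u) = 8u
Step 1: g′(2) = 16; u₁ = 2 − 0.1·16 = 0.4
Step 2: g′(0.4) = 3.2; u₂ = 0.4 − 0.1·3.2 = 0.08
Step 3: g′(0.08) = 0.64; u₃ = 0.08 − 0.1·0.64 = 0.016

0.016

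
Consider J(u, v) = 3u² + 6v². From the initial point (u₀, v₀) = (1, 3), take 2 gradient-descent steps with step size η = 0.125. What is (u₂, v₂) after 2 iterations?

(0.0625, 0.75)

∇J = (6u, 12v)
Step 1: at (1, 3), ∇J = (6, 36) → (1, 3) − 0.125·(6, 36) = (0.25, -1.5)
Step 2: at (0.25, -1.5), ∇J = (1.5, -18) → (0.25, -1.5) − 0.125·(1.5, -18) = (0.0625, 0.75)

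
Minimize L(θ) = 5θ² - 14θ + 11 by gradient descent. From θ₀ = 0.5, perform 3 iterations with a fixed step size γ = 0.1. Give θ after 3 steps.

L′(θ) = 10θ - 14
Step 1: L′(0.5) = -9; θ₁ = 0.5 − 0.1·(-9) = 1.4
Step 2: L′(1.4) = 0; θ₂ = 1.4 − 0.1·0 = 1.4
Step 3: L′(1.4) = 0; θ₃ = 1.4 − 0.1·0 = 1.4

1.4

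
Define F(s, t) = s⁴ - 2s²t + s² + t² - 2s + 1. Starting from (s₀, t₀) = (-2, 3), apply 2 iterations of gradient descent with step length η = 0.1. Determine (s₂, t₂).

(-0.9616, 2.632)

∇F = (4s³ - 4st + 2s - 2, -2s² + 2t)
(s₁, t₁) = (-2, 3) − 0.1·(-14, -2) = (-0.6, 3.2)
(s₂, t₂) = (-0.6, 3.2) − 0.1·(3.616, 5.68) = (-0.9616, 2.632)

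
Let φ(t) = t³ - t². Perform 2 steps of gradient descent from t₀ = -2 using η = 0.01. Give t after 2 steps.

-2.343168

φ′(t) = 3t² - 2t
t₁ = -2 − 0.01·16 = -2.16
t₂ = -2.16 − 0.01·18.3168 = -2.343168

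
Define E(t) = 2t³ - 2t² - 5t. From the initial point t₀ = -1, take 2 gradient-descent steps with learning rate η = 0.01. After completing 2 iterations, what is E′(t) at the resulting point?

E′(t) = 6t² - 4t - 5
t₁ = -1 − 0.01·5 = -1.05
t₂ = -1.05 − 0.01·5.815 = -1.10815
E′(t) at (-1.10815) = 6.800578535

6.800578535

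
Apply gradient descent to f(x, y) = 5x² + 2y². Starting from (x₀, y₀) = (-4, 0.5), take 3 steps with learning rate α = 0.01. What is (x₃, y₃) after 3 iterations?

∇f = (10x, 4y)
(x₁, y₁) = (-4, 0.5) − 0.01·(-40, 2) = (-3.6, 0.48)
(x₂, y₂) = (-3.6, 0.48) − 0.01·(-36, 1.92) = (-3.24, 0.4608)
(x₃, y₃) = (-3.24, 0.4608) − 0.01·(-32.4, 1.8432) = (-2.916, 0.442368)

(-2.916, 0.442368)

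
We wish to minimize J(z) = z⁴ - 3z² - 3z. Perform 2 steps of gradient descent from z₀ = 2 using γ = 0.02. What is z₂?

1.55325632

J′(z) = 4z³ - 6z - 3
Step 1: J′(2) = 17; z₁ = 2 − 0.02·17 = 1.66
Step 2: J′(1.66) = 5.337184; z₂ = 1.66 − 0.02·5.337184 = 1.55325632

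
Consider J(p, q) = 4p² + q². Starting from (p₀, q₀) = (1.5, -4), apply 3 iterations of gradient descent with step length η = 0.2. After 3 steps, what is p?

∇J = (8p, 2q)
Step 1: at (1.5, -4), ∇J = (12, -8) → (1.5, -4) − 0.2·(12, -8) = (-0.9, -2.4)
Step 2: at (-0.9, -2.4), ∇J = (-7.2, -4.8) → (-0.9, -2.4) − 0.2·(-7.2, -4.8) = (0.54, -1.44)
Step 3: at (0.54, -1.44), ∇J = (4.32, -2.88) → (0.54, -1.44) − 0.2·(4.32, -2.88) = (-0.324, -0.864)
p = -0.324

-0.324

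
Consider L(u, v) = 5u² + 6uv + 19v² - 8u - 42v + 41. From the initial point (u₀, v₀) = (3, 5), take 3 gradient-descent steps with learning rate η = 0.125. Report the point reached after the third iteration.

(-52.625, -256.03125)

∇L = (10u + 6v - 8, 6u + 38v - 42)
Step 1: at (3, 5), ∇L = (52, 166) → (3, 5) − 0.125·(52, 166) = (-3.5, -15.75)
Step 2: at (-3.5, -15.75), ∇L = (-137.5, -661.5) → (-3.5, -15.75) − 0.125·(-137.5, -661.5) = (13.6875, 66.9375)
Step 3: at (13.6875, 66.9375), ∇L = (530.5, 2583.75) → (13.6875, 66.9375) − 0.125·(530.5, 2583.75) = (-52.625, -256.03125)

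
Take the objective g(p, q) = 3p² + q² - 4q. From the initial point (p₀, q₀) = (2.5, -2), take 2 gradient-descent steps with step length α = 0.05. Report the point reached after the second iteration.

(1.225, -1.24)

∇g = (6p, 2q - 4)
Step 1: at (2.5, -2), ∇g = (15, -8) → (2.5, -2) − 0.05·(15, -8) = (1.75, -1.6)
Step 2: at (1.75, -1.6), ∇g = (10.5, -7.2) → (1.75, -1.6) − 0.05·(10.5, -7.2) = (1.225, -1.24)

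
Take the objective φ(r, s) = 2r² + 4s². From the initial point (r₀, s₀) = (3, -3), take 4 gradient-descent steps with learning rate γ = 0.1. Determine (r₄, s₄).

∇φ = (4r, 8s)
(r₁, s₁) = (3, -3) − 0.1·(12, -24) = (1.8, -0.6)
(r₂, s₂) = (1.8, -0.6) − 0.1·(7.2, -4.8) = (1.08, -0.12)
(r₃, s₃) = (1.08, -0.12) − 0.1·(4.32, -0.96) = (0.648, -0.024)
(r₄, s₄) = (0.648, -0.024) − 0.1·(2.592, -0.192) = (0.3888, -0.0048)

(0.3888, -0.0048)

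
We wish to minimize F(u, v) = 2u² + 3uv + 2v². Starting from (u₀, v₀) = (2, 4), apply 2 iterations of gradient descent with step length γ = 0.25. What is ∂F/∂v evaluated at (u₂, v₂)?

12.375

∇F = (4u + 3v, 3u + 4v)
Step 1: at (2, 4), ∇F = (20, 22) → (2, 4) − 0.25·(20, 22) = (-3, -1.5)
Step 2: at (-3, -1.5), ∇F = (-16.5, -15) → (-3, -1.5) − 0.25·(-16.5, -15) = (1.125, 2.25)
∂F/∂v at (1.125, 2.25) = 12.375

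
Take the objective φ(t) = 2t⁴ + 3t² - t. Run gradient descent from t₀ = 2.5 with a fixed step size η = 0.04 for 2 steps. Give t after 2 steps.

6.88323712

φ′(t) = 8t³ + 6t - 1
t₁ = 2.5 − 0.04·139 = -3.06
t₂ = -3.06 − 0.04·(-248.580928) = 6.88323712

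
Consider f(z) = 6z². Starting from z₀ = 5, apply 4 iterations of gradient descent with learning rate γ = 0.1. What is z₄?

0.008

f′(z) = 12z
z₁ = 5 − 0.1·60 = -1
z₂ = -1 − 0.1·(-12) = 0.2
z₃ = 0.2 − 0.1·2.4 = -0.04
z₄ = -0.04 − 0.1·(-0.48) = 0.008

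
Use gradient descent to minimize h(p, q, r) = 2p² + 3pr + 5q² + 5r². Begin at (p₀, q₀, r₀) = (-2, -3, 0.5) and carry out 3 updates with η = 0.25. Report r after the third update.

∇h = (4p + 3r, 10q, 3p + 10r)
(p₁, q₁, r₁) = (-2, -3, 0.5) − 0.25·(-6.5, -30, -1) = (-0.375, 4.5, 0.75)
(p₂, q₂, r₂) = (-0.375, 4.5, 0.75) − 0.25·(0.75, 45, 6.375) = (-0.5625, -6.75, -0.84375)
(p₃, q₃, r₃) = (-0.5625, -6.75, -0.84375) − 0.25·(-4.78125, -67.5, -10.125) = (0.6328125, 10.125, 1.6875)
r = 1.6875

1.6875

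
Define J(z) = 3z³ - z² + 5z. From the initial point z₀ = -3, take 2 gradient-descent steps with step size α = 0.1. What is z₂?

-149.096

J′(z) = 9z² - 2z + 5
Step 1: J′(-3) = 92; z₁ = -3 − 0.1·92 = -12.2
Step 2: J′(-12.2) = 1368.96; z₂ = -12.2 − 0.1·1368.96 = -149.096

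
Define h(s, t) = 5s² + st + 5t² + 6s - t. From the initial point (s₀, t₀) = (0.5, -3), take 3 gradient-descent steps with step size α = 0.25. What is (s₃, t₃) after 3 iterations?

∇h = (10s + t + 6, s + 10t - 1)
Step 1: at (0.5, -3), ∇h = (8, -30.5) → (0.5, -3) − 0.25·(8, -30.5) = (-1.5, 4.625)
Step 2: at (-1.5, 4.625), ∇h = (-4.375, 43.75) → (-1.5, 4.625) − 0.25·(-4.375, 43.75) = (-0.40625, -6.3125)
Step 3: at (-0.40625, -6.3125), ∇h = (-4.375, -64.53125) → (-0.40625, -6.3125) − 0.25·(-4.375, -64.53125) = (0.6875, 9.8203125)

(0.6875, 9.8203125)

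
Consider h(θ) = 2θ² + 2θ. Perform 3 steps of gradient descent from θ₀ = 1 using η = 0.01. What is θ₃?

0.827104

h′(θ) = 4θ + 2
θ₁ = 1 − 0.01·6 = 0.94
θ₂ = 0.94 − 0.01·5.76 = 0.8824
θ₃ = 0.8824 − 0.01·5.5296 = 0.827104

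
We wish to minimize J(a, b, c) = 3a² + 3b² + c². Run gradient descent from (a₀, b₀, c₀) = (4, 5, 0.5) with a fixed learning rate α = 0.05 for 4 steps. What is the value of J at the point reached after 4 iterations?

∇J = (6a, 6b, 2c)
(a₁, b₁, c₁) = (4, 5, 0.5) − 0.05·(24, 30, 1) = (2.8, 3.5, 0.45)
(a₂, b₂, c₂) = (2.8, 3.5, 0.45) − 0.05·(16.8, 21, 0.9) = (1.96, 2.45, 0.405)
(a₃, b₃, c₃) = (1.96, 2.45, 0.405) − 0.05·(11.76, 14.7, 0.81) = (1.372, 1.715, 0.3645)
(a₄, b₄, c₄) = (1.372, 1.715, 0.3645) − 0.05·(8.232, 10.29, 0.729) = (0.9604, 1.2005, 0.32805)
J(0.9604, 1.2005, 0.32805) = 7.1983220325

7.1983220325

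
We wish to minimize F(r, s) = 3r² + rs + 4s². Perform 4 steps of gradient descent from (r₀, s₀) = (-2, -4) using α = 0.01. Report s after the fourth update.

-2.8032694

∇F = (6r + s, r + 8s)
Step 1: at (-2, -4), ∇F = (-16, -34) → (-2, -4) − 0.01·(-16, -34) = (-1.84, -3.66)
Step 2: at (-1.84, -3.66), ∇F = (-14.7, -31.12) → (-1.84, -3.66) − 0.01·(-14.7, -31.12) = (-1.693, -3.3488)
Step 3: at (-1.693, -3.3488), ∇F = (-13.5068, -28.4834) → (-1.693, -3.3488) − 0.01·(-13.5068, -28.4834) = (-1.557932, -3.063966)
Step 4: at (-1.557932, -3.063966), ∇F = (-12.411558, -26.06966) → (-1.557932, -3.063966) − 0.01·(-12.411558, -26.06966) = (-1.43381642, -2.8032694)
s = -2.8032694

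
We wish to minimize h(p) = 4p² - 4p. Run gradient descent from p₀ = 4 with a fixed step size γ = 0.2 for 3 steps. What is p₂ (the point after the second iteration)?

h′(p) = 8p - 4
p₁ = 4 − 0.2·28 = -1.6
p₂ = -1.6 − 0.2·(-16.8) = 1.76

1.76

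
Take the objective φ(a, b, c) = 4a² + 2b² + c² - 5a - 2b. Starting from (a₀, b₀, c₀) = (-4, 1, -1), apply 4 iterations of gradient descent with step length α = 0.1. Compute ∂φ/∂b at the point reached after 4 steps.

∇φ = (8a - 5, 4b - 2, 2c)
Step 1: at (-4, 1, -1), ∇φ = (-37, 2, -2) → (-4, 1, -1) − 0.1·(-37, 2, -2) = (-0.3, 0.8, -0.8)
Step 2: at (-0.3, 0.8, -0.8), ∇φ = (-7.4, 1.2, -1.6) → (-0.3, 0.8, -0.8) − 0.1·(-7.4, 1.2, -1.6) = (0.44, 0.68, -0.64)
Step 3: at (0.44, 0.68, -0.64), ∇φ = (-1.48, 0.72, -1.28) → (0.44, 0.68, -0.64) − 0.1·(-1.48, 0.72, -1.28) = (0.588, 0.608, -0.512)
Step 4: at (0.588, 0.608, -0.512), ∇φ = (-0.296, 0.432, -1.024) → (0.588, 0.608, -0.512) − 0.1·(-0.296, 0.432, -1.024) = (0.6176, 0.5648, -0.4096)
∂φ/∂b at (0.6176, 0.5648, -0.4096) = 0.2592

0.2592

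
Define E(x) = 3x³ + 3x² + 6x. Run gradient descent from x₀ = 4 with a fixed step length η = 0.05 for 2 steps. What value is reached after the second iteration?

E′(x) = 9x² + 6x + 6
x₁ = 4 − 0.05·174 = -4.7
x₂ = -4.7 − 0.05·176.61 = -13.5305

-13.5305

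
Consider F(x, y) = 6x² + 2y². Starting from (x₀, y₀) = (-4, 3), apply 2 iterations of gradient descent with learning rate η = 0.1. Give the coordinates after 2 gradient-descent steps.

(-0.16, 1.08)

∇F = (12x, 4y)
(x₁, y₁) = (-4, 3) − 0.1·(-48, 12) = (0.8, 1.8)
(x₂, y₂) = (0.8, 1.8) − 0.1·(9.6, 7.2) = (-0.16, 1.08)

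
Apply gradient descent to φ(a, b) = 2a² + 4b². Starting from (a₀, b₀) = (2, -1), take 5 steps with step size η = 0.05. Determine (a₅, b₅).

(0.65536, -0.07776)

∇φ = (4a, 8b)
Step 1: at (2, -1), ∇φ = (8, -8) → (2, -1) − 0.05·(8, -8) = (1.6, -0.6)
Step 2: at (1.6, -0.6), ∇φ = (6.4, -4.8) → (1.6, -0.6) − 0.05·(6.4, -4.8) = (1.28, -0.36)
Step 3: at (1.28, -0.36), ∇φ = (5.12, -2.88) → (1.28, -0.36) − 0.05·(5.12, -2.88) = (1.024, -0.216)
Step 4: at (1.024, -0.216), ∇φ = (4.096, -1.728) → (1.024, -0.216) − 0.05·(4.096, -1.728) = (0.8192, -0.1296)
Step 5: at (0.8192, -0.1296), ∇φ = (3.2768, -1.0368) → (0.8192, -0.1296) − 0.05·(3.2768, -1.0368) = (0.65536, -0.07776)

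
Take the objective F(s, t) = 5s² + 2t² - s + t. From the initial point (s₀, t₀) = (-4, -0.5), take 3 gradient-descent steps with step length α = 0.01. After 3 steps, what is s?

∇F = (10s - 1, 4t + 1)
Step 1: at (-4, -0.5), ∇F = (-41, -1) → (-4, -0.5) − 0.01·(-41, -1) = (-3.59, -0.49)
Step 2: at (-3.59, -0.49), ∇F = (-36.9, -0.96) → (-3.59, -0.49) − 0.01·(-36.9, -0.96) = (-3.221, -0.4804)
Step 3: at (-3.221, -0.4804), ∇F = (-33.21, -0.9216) → (-3.221, -0.4804) − 0.01·(-33.21, -0.9216) = (-2.8889, -0.471184)
s = -2.8889

-2.8889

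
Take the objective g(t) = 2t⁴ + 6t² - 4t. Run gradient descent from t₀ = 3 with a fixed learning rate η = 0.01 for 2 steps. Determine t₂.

g′(t) = 8t³ + 12t - 4
t₁ = 3 − 0.01·248 = 0.52
t₂ = 0.52 − 0.01·3.364864 = 0.48635136

0.48635136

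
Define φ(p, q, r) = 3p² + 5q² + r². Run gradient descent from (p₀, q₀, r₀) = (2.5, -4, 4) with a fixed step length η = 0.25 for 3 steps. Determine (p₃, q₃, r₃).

∇φ = (6p, 10q, 2r)
Step 1: at (2.5, -4, 4), ∇φ = (15, -40, 8) → (2.5, -4, 4) − 0.25·(15, -40, 8) = (-1.25, 6, 2)
Step 2: at (-1.25, 6, 2), ∇φ = (-7.5, 60, 4) → (-1.25, 6, 2) − 0.25·(-7.5, 60, 4) = (0.625, -9, 1)
Step 3: at (0.625, -9, 1), ∇φ = (3.75, -90, 2) → (0.625, -9, 1) − 0.25·(3.75, -90, 2) = (-0.3125, 13.5, 0.5)

(-0.3125, 13.5, 0.5)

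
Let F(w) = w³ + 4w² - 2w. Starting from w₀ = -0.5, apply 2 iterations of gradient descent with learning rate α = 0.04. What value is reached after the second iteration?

-0.127292

F′(w) = 3w² + 8w - 2
w₁ = -0.5 − 0.04·(-5.25) = -0.29
w₂ = -0.29 − 0.04·(-4.0677) = -0.127292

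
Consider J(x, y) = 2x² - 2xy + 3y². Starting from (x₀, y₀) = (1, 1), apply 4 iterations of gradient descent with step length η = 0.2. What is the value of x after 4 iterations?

∇J = (4x - 2y, -2x + 6y)
(x₁, y₁) = (1, 1) − 0.2·(2, 4) = (0.6, 0.2)
(x₂, y₂) = (0.6, 0.2) − 0.2·(2, 0) = (0.2, 0.2)
(x₃, y₃) = (0.2, 0.2) − 0.2·(0.4, 0.8) = (0.12, 0.04)
(x₄, y₄) = (0.12, 0.04) − 0.2·(0.4, 0) = (0.04, 0.04)
x = 0.04

0.04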